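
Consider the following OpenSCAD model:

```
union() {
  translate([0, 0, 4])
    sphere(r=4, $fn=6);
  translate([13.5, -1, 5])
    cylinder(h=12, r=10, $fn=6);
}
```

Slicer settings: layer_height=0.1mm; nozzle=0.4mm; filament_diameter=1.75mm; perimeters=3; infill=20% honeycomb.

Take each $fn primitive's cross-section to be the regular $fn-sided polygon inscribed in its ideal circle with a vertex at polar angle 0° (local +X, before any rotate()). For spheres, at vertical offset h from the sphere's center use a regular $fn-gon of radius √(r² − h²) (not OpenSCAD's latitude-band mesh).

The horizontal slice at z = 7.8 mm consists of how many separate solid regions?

At z = 7.8 mm: the r=4 sphere slices to a regular 6-gon of circumradius 1.249 (√(r²−h²) with h=3.8 from center); the cylinder at (13.5, -1): section is a regular 6-gon, circumradius r=10; Combining (union): the 2 present regions are separate (no shared area or edge), so areas and boundary lengths simply add and each stays a separate island — 2 connected regions. The result has 2 disconnected regions.

2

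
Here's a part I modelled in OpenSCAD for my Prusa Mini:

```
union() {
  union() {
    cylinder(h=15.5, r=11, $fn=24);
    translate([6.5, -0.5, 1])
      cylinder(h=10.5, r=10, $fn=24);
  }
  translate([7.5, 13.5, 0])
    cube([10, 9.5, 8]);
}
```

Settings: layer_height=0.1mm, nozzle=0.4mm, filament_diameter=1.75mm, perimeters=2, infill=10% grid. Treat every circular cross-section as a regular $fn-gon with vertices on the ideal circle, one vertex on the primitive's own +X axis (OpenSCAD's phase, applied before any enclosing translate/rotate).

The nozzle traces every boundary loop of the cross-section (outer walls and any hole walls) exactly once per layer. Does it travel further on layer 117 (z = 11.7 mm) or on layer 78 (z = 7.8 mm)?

Layer 117 (z = 11.7): the r=11 cylinder contributes a regular 24-gon of circumradius 11 (perimeter = 2·24·11.000·sin(180°/24) = 68.92 mm); the cylinder at (6.5, -0.5) is not intersected at this z (z outside [1, 11.5]); Taking the union: only the r=11 cylinder is present, so the union is just that shape — boundary = 68.92 mm; the cube at (7.5, 13.5) does not reach this height (z outside [0, 8]); Combining (union): only the result so far is present, so the union is just that shape — boundary = 68.92 mm. So its perimeter = 68.92 mm. Layer 78 (z = 7.8): the r=11 cylinder gives a regular 24-gon of circumradius 11 (constant along its height) (perimeter = 2·24·11.000·sin(180°/24) = 68.92 mm); the r=10 cylinder at (6.5, -0.5) contributes a regular 24-gon of circumradius 10 (perimeter = 2·24·10.000·sin(180°/24) = 62.65 mm); Merging all regions: the regions partially overlap (shared area 207.63 mm²), so the edge portions inside another operand are dropped and the merged outline is re-measured after clipping — boundary = 79.22 mm; the cube at (7.5, 13.5) (footprint 10×9.5) is included at this height (perimeter 39.00 mm); Combining (union): the 2 present regions are separate (no shared area or edge), so areas and boundary lengths simply add and each stays a separate island — boundary = 118.22 mm. So its perimeter = 118.22 mm. Layer 78 is larger (118.22 vs 68.92 mm).

layer 78 (z = 7.8 mm)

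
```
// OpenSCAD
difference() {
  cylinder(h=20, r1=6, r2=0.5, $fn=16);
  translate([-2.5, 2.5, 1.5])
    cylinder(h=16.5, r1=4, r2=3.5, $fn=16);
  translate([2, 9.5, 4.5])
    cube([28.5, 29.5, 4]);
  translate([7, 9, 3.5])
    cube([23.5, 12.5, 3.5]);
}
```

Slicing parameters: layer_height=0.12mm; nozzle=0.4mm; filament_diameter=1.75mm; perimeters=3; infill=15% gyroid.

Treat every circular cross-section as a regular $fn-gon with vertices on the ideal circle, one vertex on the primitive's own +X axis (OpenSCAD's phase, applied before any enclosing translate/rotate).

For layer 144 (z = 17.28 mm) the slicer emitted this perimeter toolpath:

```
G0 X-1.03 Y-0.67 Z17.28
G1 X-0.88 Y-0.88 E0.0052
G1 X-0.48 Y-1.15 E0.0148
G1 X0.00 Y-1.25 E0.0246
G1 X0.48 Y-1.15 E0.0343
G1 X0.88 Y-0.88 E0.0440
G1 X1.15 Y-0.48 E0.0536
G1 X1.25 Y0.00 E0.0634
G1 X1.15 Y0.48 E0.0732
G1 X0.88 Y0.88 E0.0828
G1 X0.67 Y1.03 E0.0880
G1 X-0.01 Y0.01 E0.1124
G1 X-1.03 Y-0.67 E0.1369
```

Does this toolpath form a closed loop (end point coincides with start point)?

yes

Start point (G0): (-1.03, -0.67). End point (last G1): the path returns to the start — closed.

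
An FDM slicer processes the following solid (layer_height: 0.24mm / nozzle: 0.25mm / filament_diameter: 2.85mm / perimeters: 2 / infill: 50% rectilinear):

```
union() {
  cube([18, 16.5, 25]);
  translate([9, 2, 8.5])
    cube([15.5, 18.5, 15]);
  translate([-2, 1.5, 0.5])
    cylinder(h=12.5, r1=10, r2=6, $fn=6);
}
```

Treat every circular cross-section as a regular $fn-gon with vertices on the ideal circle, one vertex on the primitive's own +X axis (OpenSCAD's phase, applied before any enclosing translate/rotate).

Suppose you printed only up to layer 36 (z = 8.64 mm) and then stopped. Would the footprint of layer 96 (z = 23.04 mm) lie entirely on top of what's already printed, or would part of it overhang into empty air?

Compare the two slices. At z = 8.64: the 18×16.5 cube contributes its full rectangle (area 297.00 mm²); the cube at (9, 2) (footprint 15.5×18.5) is included at this height (area 286.75 mm²); the cone at (-2, 1.5) contributes a regular 6-gon of circumradius 7.395 (interpolated between r1=10 and r2=6 at t=0.651) (area = (6/2)·7.395²·sin(360°/6) = 142.09 mm²); Merging all regions: the regions partially overlap — summed areas 725.84 mm² minus the doubly-counted overlap 160.66 mm² gives 565.18 mm² — area = 565.18 mm². At z = 23.04: the cube (footprint 18×16.5) is included at this height (area 297.00 mm²); the 15.5×18.5 cube at (9, 2) contributes its full rectangle (area 286.75 mm²); the cone at (-2, 1.5) is absent (z outside [0.5, 13]); Combining (union): the regions partially overlap — summed areas 583.75 mm² minus the doubly-counted overlap 130.50 mm² gives 453.25 mm² — area = 453.25 mm². Checking containment: the cross-section at z = 23.04 is a subset of the cross-section at z = 8.64.

entirely on top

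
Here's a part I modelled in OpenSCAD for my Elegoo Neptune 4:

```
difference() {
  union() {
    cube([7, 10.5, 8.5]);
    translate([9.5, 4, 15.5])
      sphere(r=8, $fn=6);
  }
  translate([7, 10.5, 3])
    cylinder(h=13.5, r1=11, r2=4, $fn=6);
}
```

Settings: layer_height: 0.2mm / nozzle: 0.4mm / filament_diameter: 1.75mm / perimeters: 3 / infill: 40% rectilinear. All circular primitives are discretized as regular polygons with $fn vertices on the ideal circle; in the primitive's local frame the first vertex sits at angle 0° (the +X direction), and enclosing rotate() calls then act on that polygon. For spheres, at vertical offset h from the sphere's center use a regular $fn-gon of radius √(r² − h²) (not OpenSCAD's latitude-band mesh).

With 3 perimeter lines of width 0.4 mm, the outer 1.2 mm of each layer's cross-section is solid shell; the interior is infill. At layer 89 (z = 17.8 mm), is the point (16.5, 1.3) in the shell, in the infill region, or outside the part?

At z = 17.8 mm: the cube does not reach this height (z outside [0, 8.5]); the r=8 sphere at (9.5, 4) slices to a regular 6-gon of circumradius 7.662 (√(r²−h²) with h=2.3 from center); Merging all regions: only the r=8 sphere at (9.5, 4) is present, so the union is just that shape — 1 connected region; the cone at (7, 10.5) is absent (z outside [3, 16.5]); Subtracting the remaining from the first: none of the subtracted shapes is present at this height, so the result so far is unchanged — 1 connected region. Overall, the cross-section is a single solid region. The nearest boundary edge runs (13.33, -2.64)→(17.16, 4.00); distance from the point to it = 0.78 mm. The point is not inside any of the regions above, so it lies outside the cross-section (0.78 mm from the nearest boundary).

outside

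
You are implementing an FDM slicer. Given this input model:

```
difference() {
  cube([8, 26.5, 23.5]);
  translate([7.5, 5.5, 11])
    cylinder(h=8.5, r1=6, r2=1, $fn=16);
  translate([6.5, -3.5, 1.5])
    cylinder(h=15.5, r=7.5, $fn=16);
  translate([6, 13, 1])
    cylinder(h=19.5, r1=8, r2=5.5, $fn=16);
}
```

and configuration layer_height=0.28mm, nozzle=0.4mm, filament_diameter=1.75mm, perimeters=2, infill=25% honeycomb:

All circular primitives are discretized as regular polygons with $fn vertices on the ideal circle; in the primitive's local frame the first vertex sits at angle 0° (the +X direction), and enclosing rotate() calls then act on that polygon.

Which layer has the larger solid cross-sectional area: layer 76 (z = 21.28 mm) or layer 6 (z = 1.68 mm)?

Layer 76 (z = 21.28): the cube is present — its section is the full 8×26.5 rectangle (area 212.00 mm²); the cone at (7.5, 5.5) does not reach this height (z outside [11, 19.5]); the cylinder at (6.5, -3.5) does not reach this height (z outside [1.5, 17]); the cone at (6, 13) is absent (z outside [1, 20.5]); Taking the first minus the rest: none of the subtracted shapes is present at this height, so the 8×26.5 cube is unchanged — area = 212.00 mm². So its area = 212.00 mm². Layer 6 (z = 1.68): the cube is present — its section is the full 8×26.5 rectangle (area 212.00 mm²); the cone at (7.5, 5.5) is absent (z outside [11, 19.5]); the r=7.5 cylinder at (6.5, -3.5) contributes a regular 16-gon of circumradius 7.5 (area = (16/2)·7.500²·sin(360°/16) = 172.21 mm²); the cone at (6, 13): at t=0.035 of its height the radius interpolates to r₁+(r₂−r₁)t = 7.913, giving a regular 16-gon of that circumradius (area = (16/2)·7.913²·sin(360°/16) = 191.69 mm²); Taking the first minus the rest: starting from the 8×26.5 cube (212.00 mm²), the r=7.5 cylinder at (6.5, -3.5) partially overlaps it — only the 23.89 mm² overlap (of its 172.21 mm²) is removed, clipping the outline; the cone at (6, 13) partially overlaps it — only the 114.37 mm² overlap (of its 191.69 mm²) is removed, clipping the outline — area = 73.74 mm². So its area = 73.74 mm². Layer 76 is larger (212.00 vs 73.74 mm²).

layer 76 (z = 21.28 mm)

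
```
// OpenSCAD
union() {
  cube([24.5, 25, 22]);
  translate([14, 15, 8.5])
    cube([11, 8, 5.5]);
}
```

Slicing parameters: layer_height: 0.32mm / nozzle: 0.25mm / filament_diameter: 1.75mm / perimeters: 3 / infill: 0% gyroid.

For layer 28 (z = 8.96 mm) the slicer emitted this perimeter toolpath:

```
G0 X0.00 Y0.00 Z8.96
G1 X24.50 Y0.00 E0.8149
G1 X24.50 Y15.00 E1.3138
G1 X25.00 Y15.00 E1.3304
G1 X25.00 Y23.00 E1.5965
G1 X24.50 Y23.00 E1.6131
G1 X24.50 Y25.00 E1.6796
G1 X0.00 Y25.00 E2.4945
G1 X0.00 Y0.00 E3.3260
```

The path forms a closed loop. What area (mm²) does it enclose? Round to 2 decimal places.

Apply the shoelace formula to the sequence of (X, Y) vertices; enclosed area = 616.50 mm².

616.50 mm²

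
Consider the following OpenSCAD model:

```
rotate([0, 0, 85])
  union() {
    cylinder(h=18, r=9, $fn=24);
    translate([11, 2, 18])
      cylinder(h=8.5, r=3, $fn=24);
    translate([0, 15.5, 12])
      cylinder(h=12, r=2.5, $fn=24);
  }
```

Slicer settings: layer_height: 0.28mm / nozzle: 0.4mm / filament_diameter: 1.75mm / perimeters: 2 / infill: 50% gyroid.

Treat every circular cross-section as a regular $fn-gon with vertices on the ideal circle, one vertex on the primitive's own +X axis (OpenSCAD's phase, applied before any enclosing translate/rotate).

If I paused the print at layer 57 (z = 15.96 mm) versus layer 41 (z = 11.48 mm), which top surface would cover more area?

Layer 57 (z = 15.96): the r=9 cylinder contributes a regular 24-gon of circumradius 9 (area = (24/2)·9.000²·sin(360°/24) = 251.57 mm²); the cylinder at (11, 2) does not reach this height (z outside [18, 26.5]); the cylinder at (0, 15.5): section is a regular 24-gon, circumradius r=2.5 (area = (24/2)·2.500²·sin(360°/24) = 19.41 mm²); Taking the union: the 2 present regions are separate (no shared area or edge), so areas and boundary lengths simply add and each stays a separate island — area = 270.98 mm²; (rotated 85° about Z; rotation is an isometry so areas/perimeters/island counts are preserved). So its area = 270.98 mm². Layer 41 (z = 11.48): the cylinder: section is a regular 24-gon, circumradius r=9 (area = (24/2)·9.000²·sin(360°/24) = 251.57 mm²); the cylinder at (11, 2) does not reach this height (z outside [18, 26.5]); the cylinder at (0, 15.5) does not reach this height (z outside [12, 24]); Merging all regions: only the r=9 cylinder is present, so the union is just that shape — area = 251.57 mm²; (whole slice rotated 85° about Z — lengths, areas and connectivity unchanged). So its area = 251.57 mm². Layer 57 is larger (270.98 vs 251.57 mm²).

layer 57 (z = 15.96 mm)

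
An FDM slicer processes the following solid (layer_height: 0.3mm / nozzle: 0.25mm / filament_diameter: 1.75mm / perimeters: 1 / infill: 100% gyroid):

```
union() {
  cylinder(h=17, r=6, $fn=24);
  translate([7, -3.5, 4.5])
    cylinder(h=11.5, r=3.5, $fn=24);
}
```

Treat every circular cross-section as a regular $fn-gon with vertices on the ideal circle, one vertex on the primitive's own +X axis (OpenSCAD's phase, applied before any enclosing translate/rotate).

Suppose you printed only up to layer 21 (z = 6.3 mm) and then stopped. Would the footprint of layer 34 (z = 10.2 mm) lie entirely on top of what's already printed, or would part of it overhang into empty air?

Compare the two slices. At z = 6.3: the r=6 cylinder gives a regular 24-gon of circumradius 6 (constant along its height) (area = (24/2)·6.000²·sin(360°/24) = 111.81 mm²); the r=3.5 cylinder at (7, -3.5) gives a regular 24-gon of circumradius 3.5 (constant along its height) (area = (24/2)·3.500²·sin(360°/24) = 38.05 mm²); Merging all regions: the regions partially overlap — summed areas 149.86 mm² minus the doubly-counted overlap 5.56 mm² gives 144.30 mm² — area = 144.30 mm². At z = 10.2: the r=6 cylinder contributes a regular 24-gon of circumradius 6 (area = (24/2)·6.000²·sin(360°/24) = 111.81 mm²); the r=3.5 cylinder at (7, -3.5) contributes a regular 24-gon of circumradius 3.5 (area = (24/2)·3.500²·sin(360°/24) = 38.05 mm²); Combining (union): the regions partially overlap — summed areas 149.86 mm² minus the doubly-counted overlap 5.56 mm² gives 144.30 mm² — area = 144.30 mm². Checking containment: the cross-section at z = 10.2 is a subset of the cross-section at z = 6.3.

entirely on top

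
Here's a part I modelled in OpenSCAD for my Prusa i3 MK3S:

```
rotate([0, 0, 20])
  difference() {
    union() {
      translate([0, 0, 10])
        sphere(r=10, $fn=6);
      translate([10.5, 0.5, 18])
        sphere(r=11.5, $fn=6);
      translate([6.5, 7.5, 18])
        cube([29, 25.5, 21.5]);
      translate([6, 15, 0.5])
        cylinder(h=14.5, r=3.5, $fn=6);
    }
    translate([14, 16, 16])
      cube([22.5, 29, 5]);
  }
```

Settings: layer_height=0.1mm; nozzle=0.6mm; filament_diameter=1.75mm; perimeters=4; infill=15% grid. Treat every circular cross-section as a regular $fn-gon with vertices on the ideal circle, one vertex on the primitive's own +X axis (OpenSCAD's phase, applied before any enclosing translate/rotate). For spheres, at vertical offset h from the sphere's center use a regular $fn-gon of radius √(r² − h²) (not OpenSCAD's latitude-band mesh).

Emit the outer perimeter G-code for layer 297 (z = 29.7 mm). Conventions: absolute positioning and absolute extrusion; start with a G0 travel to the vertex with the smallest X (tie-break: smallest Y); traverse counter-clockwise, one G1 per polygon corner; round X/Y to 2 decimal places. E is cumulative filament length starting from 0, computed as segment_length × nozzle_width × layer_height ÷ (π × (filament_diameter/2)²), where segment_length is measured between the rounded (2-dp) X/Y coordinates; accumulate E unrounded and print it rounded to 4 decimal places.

G0 X-5.18 Y33.23 Z29.70
G1 X3.54 Y9.27 E0.6360
G1 X30.79 Y19.19 E1.3594
G1 X22.07 Y43.15 E1.9955
G1 X-5.18 Y33.23 E2.7189

At z = 29.7 mm: the sphere is not intersected at this z (|z−center|=19.700 > r=10); the sphere at (10.5, 0.5) does not reach this height (|z−center|=11.700 > r=11.5); the 29×25.5 cube at (6.5, 7.5) contributes its full rectangle; the cylinder at (6, 15) does not reach this height (z outside [0.5, 15]); Taking the union: only the 29×25.5 cube at (6.5, 7.5) is present, so the union is just that shape — 1 connected region; the cube at (14, 16) is not intersected at this z (z outside [16, 21]); After the difference (first − rest): none of the subtracted shapes is present at this height, so that combined region is unchanged — 1 connected region; (rotated 20° about Z; rotation is an isometry so areas/perimeters/island counts are preserved). The outline is a single polygon with 4 vertices. Extrusion per mm of travel: 0.6 × 0.1 / (π × 0.875²) = 0.024945. Accumulating E over each segment gives final E = 2.7189.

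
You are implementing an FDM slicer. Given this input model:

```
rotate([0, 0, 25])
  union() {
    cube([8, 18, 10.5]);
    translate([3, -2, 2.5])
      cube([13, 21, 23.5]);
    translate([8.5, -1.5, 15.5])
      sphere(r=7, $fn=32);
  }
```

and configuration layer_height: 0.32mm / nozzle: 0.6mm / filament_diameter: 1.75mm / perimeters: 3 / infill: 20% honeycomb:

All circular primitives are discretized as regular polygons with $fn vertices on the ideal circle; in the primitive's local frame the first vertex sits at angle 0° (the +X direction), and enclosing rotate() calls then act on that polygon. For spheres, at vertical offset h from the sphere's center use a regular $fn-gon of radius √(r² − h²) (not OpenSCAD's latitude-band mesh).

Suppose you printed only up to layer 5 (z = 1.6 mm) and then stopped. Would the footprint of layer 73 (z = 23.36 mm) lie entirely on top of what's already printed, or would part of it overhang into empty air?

part overhangs

Compare the two slices. At z = 1.6: the 8×18 cube contributes its full rectangle (area 144.00 mm²); the cube at (3, -2) is absent (z outside [2.5, 26]); the sphere at (8.5, -1.5) is not intersected at this z (|z−center|=13.900 > r=7); Combining (union): only the 8×18 cube is present, so the union is just that shape — area = 144.00 mm²; (whole slice rotated 25° about Z — lengths, areas and connectivity unchanged). At z = 23.36: the cube is not intersected at this z (z outside [0, 10.5]); the 13×21 cube at (3, -2) contributes its full rectangle (area 273.00 mm²); the sphere at (8.5, -1.5) is absent (|z−center|=7.860 > r=7); Taking the union: only the 13×21 cube at (3, -2) is present, so the union is just that shape — area = 273.00 mm²; (whole slice rotated 25° about Z — lengths, areas and connectivity unchanged). Checking containment: at z = 23.36 the cross-section extends beyond the z = 1.6 cross-section by about 183.00 mm².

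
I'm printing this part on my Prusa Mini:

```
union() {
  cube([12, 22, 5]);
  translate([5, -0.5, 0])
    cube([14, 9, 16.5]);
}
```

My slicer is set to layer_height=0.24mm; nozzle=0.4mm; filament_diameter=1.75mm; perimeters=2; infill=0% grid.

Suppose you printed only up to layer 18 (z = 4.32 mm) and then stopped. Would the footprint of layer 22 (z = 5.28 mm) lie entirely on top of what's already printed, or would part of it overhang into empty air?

Compare the two slices. At z = 4.32: the cube (footprint 12×22) is included at this height (area 264.00 mm²); the cube at (5, -0.5) (footprint 14×9) is included at this height (area 126.00 mm²); Taking the union: the regions partially overlap — summed areas 390.00 mm² minus the doubly-counted overlap 59.50 mm² gives 330.50 mm² — area = 330.50 mm². At z = 5.28: the cube is not intersected at this z (z outside [0, 5]); the 14×9 cube at (5, -0.5) contributes its full rectangle (area 126.00 mm²); Taking the union: only the 14×9 cube at (5, -0.5) is present, so the union is just that shape — area = 126.00 mm². Checking containment: the cross-section at z = 5.28 is a subset of the cross-section at z = 4.32.

entirely on top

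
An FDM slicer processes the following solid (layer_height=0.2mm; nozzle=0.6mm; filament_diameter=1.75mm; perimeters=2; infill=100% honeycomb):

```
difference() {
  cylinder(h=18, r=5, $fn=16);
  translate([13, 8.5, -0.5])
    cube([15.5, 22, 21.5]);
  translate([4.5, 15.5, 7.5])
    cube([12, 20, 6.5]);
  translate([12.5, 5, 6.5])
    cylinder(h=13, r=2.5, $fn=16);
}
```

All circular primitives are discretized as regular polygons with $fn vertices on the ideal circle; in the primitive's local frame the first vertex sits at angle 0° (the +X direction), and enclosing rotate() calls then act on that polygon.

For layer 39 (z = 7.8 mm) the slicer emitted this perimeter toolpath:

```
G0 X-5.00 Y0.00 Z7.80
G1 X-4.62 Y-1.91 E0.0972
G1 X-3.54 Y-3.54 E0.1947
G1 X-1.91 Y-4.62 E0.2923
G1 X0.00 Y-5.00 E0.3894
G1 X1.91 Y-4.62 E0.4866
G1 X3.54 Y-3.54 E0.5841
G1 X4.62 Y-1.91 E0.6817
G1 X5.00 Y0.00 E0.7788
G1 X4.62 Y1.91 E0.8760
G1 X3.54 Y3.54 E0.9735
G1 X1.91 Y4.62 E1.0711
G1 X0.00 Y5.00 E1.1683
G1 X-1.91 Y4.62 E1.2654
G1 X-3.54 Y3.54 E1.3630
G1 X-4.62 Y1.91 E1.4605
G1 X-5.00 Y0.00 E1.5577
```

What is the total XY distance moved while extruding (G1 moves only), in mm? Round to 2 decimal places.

Sum the Euclidean lengths of each G1 segment: total = 31.22 mm.

31.22 mm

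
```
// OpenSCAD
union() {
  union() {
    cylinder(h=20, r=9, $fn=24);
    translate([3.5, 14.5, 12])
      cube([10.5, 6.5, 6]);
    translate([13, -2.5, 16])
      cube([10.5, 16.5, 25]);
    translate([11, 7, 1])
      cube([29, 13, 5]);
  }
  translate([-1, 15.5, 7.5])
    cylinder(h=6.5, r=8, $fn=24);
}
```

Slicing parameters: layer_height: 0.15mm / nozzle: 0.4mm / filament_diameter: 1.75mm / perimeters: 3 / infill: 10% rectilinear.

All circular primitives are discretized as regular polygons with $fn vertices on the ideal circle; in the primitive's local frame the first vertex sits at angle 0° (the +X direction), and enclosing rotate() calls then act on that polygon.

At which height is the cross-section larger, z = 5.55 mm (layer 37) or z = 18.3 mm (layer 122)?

layer 37 (z = 5.55 mm)

Layer 37 (z = 5.55): the r=9 cylinder contributes a regular 24-gon of circumradius 9 (area = (24/2)·9.000²·sin(360°/24) = 251.57 mm²); the cube at (3.5, 14.5) is not intersected at this z (z outside [12, 18]); the cube at (13, -2.5) is absent (z outside [16, 41]); the cube at (11, 7) is present — its section is the full 29×13 rectangle (area 377.00 mm²); Combining (union): the 2 present regions are separate (no shared area or edge), so areas and boundary lengths simply add and each stays a separate island — area = 628.57 mm²; the cylinder at (-1, 15.5) is absent (z outside [7.5, 14]); Taking the union: only that combined region is present, so the union is just that shape — area = 628.57 mm². So its area = 628.57 mm². Layer 122 (z = 18.3): the r=9 cylinder contributes a regular 24-gon of circumradius 9 (area = (24/2)·9.000²·sin(360°/24) = 251.57 mm²); the cube at (3.5, 14.5) is absent (z outside [12, 18]); the cube at (13, -2.5) is present — its section is the full 10.5×16.5 rectangle (area 173.25 mm²); the cube at (11, 7) does not reach this height (z outside [1, 6]); Taking the union: the 2 present regions are separate (no shared area or edge), so areas and boundary lengths simply add and each stays a separate island — area = 424.82 mm²; the cylinder at (-1, 15.5) is not intersected at this z (z outside [7.5, 14]); Combining (union): only the result so far is present, so the union is just that shape — area = 424.82 mm². So its area = 424.82 mm². Layer 37 is larger (628.57 vs 424.82 mm²).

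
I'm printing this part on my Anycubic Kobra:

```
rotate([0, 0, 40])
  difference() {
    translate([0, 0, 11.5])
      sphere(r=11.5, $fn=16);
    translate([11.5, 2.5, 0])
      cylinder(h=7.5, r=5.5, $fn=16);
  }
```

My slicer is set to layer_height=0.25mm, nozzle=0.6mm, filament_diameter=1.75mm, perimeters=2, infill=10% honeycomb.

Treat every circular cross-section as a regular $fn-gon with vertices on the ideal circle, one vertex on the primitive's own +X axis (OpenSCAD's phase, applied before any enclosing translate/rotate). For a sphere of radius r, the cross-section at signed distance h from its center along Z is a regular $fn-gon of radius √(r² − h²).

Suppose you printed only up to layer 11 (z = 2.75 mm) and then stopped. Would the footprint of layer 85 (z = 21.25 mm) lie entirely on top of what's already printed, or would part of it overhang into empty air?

Compare the two slices. At z = 2.75: the sphere: section is a regular 16-gon, circumradius = √(r²−h²) = √(11.5²−8.75²) = 7.462 (area = (16/2)·7.462²·sin(360°/16) = 170.49 mm²); the r=5.5 cylinder at (11.5, 2.5) contributes a regular 16-gon of circumradius 5.5 (area = (16/2)·5.500²·sin(360°/16) = 92.61 mm²); After the difference (first − rest): starting from the r=11.5 sphere (170.49 mm²), the r=5.5 cylinder at (11.5, 2.5) partially overlaps it — only the 3.44 mm² overlap (of its 92.61 mm²) is removed, clipping the outline — area = 167.05 mm²; (whole slice rotated 40° about Z — lengths, areas and connectivity unchanged). At z = 21.25: the r=11.5 sphere slices to a regular 16-gon of circumradius 6.098 (√(r²−h²) with h=9.75 from center) (area = (16/2)·6.098²·sin(360°/16) = 113.85 mm²); the cylinder at (11.5, 2.5) is absent (z outside [0, 7.5]); Subtracting the remaining from the first: none of the subtracted shapes is present at this height, so the r=11.5 sphere is unchanged — area = 113.85 mm²; (rotated 40° about Z; rotation is an isometry so areas/perimeters/island counts are preserved). Checking containment: the cross-section at z = 21.25 is a subset of the cross-section at z = 2.75.

entirely on top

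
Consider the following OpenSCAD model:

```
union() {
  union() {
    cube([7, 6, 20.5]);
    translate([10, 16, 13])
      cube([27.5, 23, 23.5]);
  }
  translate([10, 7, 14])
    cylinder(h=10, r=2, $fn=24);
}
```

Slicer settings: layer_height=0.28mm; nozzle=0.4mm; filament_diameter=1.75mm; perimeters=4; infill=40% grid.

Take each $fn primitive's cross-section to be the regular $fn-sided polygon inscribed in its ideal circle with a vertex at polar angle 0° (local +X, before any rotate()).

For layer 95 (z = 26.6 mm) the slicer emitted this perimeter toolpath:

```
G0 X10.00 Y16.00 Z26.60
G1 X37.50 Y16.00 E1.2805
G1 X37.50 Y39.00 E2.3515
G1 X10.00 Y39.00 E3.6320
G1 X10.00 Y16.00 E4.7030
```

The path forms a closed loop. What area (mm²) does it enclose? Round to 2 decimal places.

Apply the shoelace formula to the sequence of (X, Y) vertices; enclosed area = 632.50 mm².

632.50 mm²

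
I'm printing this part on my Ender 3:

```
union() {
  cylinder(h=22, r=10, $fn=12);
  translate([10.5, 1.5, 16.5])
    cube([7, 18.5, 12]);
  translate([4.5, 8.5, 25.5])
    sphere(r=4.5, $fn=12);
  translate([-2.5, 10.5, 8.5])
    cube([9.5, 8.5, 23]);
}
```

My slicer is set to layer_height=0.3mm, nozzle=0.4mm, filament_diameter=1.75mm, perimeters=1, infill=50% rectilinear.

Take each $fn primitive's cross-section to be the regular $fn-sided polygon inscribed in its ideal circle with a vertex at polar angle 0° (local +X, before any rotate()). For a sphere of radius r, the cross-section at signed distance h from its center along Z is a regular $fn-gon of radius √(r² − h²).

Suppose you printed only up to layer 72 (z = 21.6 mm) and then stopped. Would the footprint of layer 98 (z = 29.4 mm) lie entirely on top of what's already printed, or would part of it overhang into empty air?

Compare the two slices. At z = 21.6: the cylinder: section is a regular 12-gon, circumradius r=10 (area = (12/2)·10.000²·sin(360°/12) = 300.00 mm²); the 7×18.5 cube at (10.5, 1.5) contributes its full rectangle (area 129.50 mm²); the sphere at (4.5, 8.5): section is a regular 12-gon, circumradius = √(r²−h²) = √(4.5²−3.9²) = 2.245 (area = (12/2)·2.245²·sin(360°/12) = 15.12 mm²); the cube at (-2.5, 10.5) (footprint 9.5×8.5) is included at this height (area 80.75 mm²); Taking the union: the regions partially overlap — summed areas 525.37 mm² minus the doubly-counted overlap 8.16 mm² gives 517.21 mm² — area = 517.21 mm². At z = 29.4: the cylinder is absent (z outside [0, 22]); the cube at (10.5, 1.5) is not intersected at this z (z outside [16.5, 28.5]); the r=4.5 sphere at (4.5, 8.5) contributes a regular 12-gon of circumradius √(4.5²−3.9²) = 2.245 (area = (12/2)·2.245²·sin(360°/12) = 15.12 mm²); the 9.5×8.5 cube at (-2.5, 10.5) contributes its full rectangle (area 80.75 mm²); Combining (union): the regions partially overlap — summed areas 95.87 mm² minus the doubly-counted overlap 0.22 mm² gives 95.65 mm² — area = 95.65 mm². Checking containment: the cross-section at z = 29.4 is a subset of the cross-section at z = 21.6.

entirely on top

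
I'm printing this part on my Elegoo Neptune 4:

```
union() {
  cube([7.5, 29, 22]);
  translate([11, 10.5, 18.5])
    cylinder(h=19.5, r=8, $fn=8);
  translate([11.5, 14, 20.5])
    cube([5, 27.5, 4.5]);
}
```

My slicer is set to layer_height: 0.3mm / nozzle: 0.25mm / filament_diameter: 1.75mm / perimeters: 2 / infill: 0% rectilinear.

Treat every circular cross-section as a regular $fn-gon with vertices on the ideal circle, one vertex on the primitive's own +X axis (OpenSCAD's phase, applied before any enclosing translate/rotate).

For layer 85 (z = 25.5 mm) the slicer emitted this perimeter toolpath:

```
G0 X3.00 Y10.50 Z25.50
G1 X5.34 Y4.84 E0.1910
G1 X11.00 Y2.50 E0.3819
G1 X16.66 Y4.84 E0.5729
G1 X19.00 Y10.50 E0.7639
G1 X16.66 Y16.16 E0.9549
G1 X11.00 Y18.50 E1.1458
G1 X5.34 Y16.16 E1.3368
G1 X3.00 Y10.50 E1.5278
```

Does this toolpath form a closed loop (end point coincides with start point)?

Start point (G0): (3.00, 10.50). End point (last G1): the path returns to the start — closed.

yes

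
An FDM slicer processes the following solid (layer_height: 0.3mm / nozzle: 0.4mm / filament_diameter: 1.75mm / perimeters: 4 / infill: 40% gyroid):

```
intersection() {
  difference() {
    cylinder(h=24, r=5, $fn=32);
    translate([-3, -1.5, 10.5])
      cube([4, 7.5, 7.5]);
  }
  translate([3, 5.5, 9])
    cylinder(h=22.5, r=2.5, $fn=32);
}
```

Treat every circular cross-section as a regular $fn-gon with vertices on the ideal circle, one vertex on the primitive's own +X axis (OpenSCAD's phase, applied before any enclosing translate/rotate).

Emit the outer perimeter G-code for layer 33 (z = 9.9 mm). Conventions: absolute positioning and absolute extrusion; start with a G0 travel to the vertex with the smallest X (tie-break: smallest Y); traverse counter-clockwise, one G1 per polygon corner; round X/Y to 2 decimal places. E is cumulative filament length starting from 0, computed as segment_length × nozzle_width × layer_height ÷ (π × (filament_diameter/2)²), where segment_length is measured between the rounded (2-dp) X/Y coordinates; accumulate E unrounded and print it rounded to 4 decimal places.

G0 X0.57 Y4.94 Z9.90
G1 X0.69 Y4.54 E0.0208
G1 X0.92 Y4.11 E0.0452
G1 X1.23 Y3.73 E0.0696
G1 X1.61 Y3.42 E0.0941
G1 X2.04 Y3.19 E0.1184
G1 X2.51 Y3.05 E0.1429
G1 X3.00 Y3.00 E0.1675
G1 X3.49 Y3.05 E0.1920
G1 X3.85 Y3.16 E0.2108
G1 X3.54 Y3.54 E0.2353
G1 X2.78 Y4.16 E0.2842
G1 X1.91 Y4.62 E0.3333
G1 X0.98 Y4.90 E0.3818
G1 X0.57 Y4.94 E0.4023

At z = 9.9 mm: the r=5 cylinder contributes a regular 32-gon of circumradius 5; the cube at (-3, -1.5) does not reach this height (z outside [10.5, 18]); Subtracting the remaining from the first: none of the subtracted shapes is present at this height, so the r=5 cylinder is unchanged — 1 connected region; the r=2.5 cylinder at (3, 5.5) gives a regular 32-gon of circumradius 2.5 (constant along its height); Taking the intersection: the r=2.5 cylinder at (3, 5.5) partially overlaps the result so far; clipping to the common part keeps 3.11 mm² — 1 connected region. The outline is a single polygon with 14 vertices. Extrusion per mm of travel: 0.4 × 0.3 / (π × 0.875²) = 0.049890. Accumulating E over each segment gives final E = 0.4023.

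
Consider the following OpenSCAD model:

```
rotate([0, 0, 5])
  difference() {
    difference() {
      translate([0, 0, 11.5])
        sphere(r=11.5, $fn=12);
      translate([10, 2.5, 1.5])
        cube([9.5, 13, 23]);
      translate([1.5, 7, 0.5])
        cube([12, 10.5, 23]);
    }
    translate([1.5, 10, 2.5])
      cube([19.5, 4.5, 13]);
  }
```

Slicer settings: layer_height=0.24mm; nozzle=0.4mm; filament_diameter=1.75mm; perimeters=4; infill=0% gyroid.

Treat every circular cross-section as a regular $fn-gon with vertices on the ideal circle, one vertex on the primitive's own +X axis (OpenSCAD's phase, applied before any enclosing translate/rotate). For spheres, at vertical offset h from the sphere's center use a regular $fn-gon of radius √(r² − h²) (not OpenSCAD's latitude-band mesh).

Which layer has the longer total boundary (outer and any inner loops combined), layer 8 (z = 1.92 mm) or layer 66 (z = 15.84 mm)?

layer 66 (z = 15.84 mm)

Layer 8 (z = 1.92): the r=11.5 sphere contributes a regular 12-gon of circumradius √(11.5²−9.58²) = 6.362 (perimeter = 2·12·6.362·sin(180°/12) = 39.52 mm); the cube at (10, 2.5) (footprint 9.5×13) is included at this height (perimeter 45.00 mm); the cube at (1.5, 7) (footprint 12×10.5) is included at this height (perimeter 45.00 mm); After the difference (first − rest): starting from the r=11.5 sphere, the 9.5×13 cube at (10, 2.5) misses the remaining region (no effect); the 12×10.5 cube at (1.5, 7) misses the remaining region (no effect) — boundary = 39.52 mm; the cube at (1.5, 10) is absent (z outside [2.5, 15.5]); After the difference (first − rest): none of the subtracted shapes is present at this height, so the result so far is unchanged — boundary = 39.52 mm; (rotated 5° about Z; rotation is an isometry so areas/perimeters/island counts are preserved). So its perimeter = 39.52 mm. Layer 66 (z = 15.84): the r=11.5 sphere contributes a regular 12-gon of circumradius √(11.5²−4.34²) = 10.650 (perimeter = 2·12·10.650·sin(180°/12) = 66.15 mm); the cube at (10, 2.5) (footprint 9.5×13) is included at this height (perimeter 45.00 mm); the cube at (1.5, 7) (footprint 12×10.5) is included at this height (perimeter 45.00 mm); Taking the first minus the rest: starting from the r=11.5 sphere, the 9.5×13 cube at (10, 2.5) misses the remaining region (no effect); the 12×10.5 cube at (1.5, 7) partially overlaps it — only the 12.93 mm² overlap (of its 126.00 mm²) is removed, clipping the outline — boundary = 68.34 mm; the cube at (1.5, 10) does not reach this height (z outside [2.5, 15.5]); Subtracting the remaining from the first: none of the subtracted shapes is present at this height, so the result so far is unchanged — boundary = 68.34 mm; (rotated 5° about Z; rotation is an isometry so areas/perimeters/island counts are preserved). So its perimeter = 68.34 mm. Layer 66 is larger (68.34 vs 39.52 mm).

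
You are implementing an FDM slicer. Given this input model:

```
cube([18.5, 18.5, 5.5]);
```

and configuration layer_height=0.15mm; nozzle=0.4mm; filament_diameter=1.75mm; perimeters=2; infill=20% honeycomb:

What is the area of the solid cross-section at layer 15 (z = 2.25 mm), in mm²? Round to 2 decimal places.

At z = 2.25 mm: the cube is present — its section is the full 18.5×18.5 rectangle (area 342.25 mm²). Overall, the cross-section is a single solid region. Net area = 342.25 mm².

342.25 mm²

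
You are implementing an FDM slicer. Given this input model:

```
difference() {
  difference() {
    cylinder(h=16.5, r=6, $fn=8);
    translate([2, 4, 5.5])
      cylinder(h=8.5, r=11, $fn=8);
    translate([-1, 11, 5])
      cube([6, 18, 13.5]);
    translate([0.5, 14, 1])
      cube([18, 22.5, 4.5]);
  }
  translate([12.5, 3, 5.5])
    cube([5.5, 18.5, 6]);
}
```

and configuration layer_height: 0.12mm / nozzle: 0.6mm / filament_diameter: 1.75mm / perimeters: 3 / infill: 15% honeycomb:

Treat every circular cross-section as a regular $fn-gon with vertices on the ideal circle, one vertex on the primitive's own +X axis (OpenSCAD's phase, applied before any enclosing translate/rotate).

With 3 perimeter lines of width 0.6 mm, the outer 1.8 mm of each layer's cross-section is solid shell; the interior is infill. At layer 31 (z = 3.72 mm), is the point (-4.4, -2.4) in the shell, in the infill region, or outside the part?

At z = 3.72 mm: the cylinder: section is a regular 8-gon, circumradius r=6; the cylinder at (2, 4) is not intersected at this z (z outside [5.5, 14]); the cube at (-1, 11) is not intersected at this z (z outside [5, 18.5]); the cube at (0.5, 14) is present — its section is the full 18×22.5 rectangle; Subtracting the remaining from the first: starting from the r=6 cylinder, the 18×22.5 cube at (0.5, 14) misses the remaining region (no effect) — 1 connected region; the cube at (12.5, 3) is not intersected at this z (z outside [5.5, 11.5]); Subtracting the remaining from the first: none of the subtracted shapes is present at this height, so that combined region is unchanged — 1 connected region. Overall, the cross-section is a single solid region. The nearest boundary edge runs (-4.24, -4.24)→(-6.00, 0.00); distance from the point to it = 0.56 mm. The point is inside the cross-section, 0.56 mm from the nearest boundary — within the 1.8 mm shell band (3 × 0.6).

shell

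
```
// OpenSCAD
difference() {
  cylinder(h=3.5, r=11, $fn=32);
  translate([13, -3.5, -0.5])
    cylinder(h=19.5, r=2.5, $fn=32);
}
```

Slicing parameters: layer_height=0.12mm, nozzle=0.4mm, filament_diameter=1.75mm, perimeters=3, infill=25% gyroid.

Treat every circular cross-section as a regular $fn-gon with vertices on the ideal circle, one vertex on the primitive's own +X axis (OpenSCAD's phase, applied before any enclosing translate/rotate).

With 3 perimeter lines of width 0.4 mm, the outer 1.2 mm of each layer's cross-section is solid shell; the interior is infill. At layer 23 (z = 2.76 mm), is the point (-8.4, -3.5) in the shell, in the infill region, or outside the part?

infill

At z = 2.76 mm: the cylinder: section is a regular 32-gon, circumradius r=11; the r=2.5 cylinder at (13, -3.5) contributes a regular 32-gon of circumradius 2.5; After the difference (first − rest): starting from the r=11 cylinder, the r=2.5 cylinder at (13, -3.5) misses the remaining region (no effect) — 1 connected region. Overall, the cross-section is a single solid region. The nearest boundary edge runs (-9.15, -6.11)→(-10.16, -4.21); distance from the point to it = 1.89 mm. The point is inside the cross-section and 1.89 mm from the nearest boundary — more than the 1.2 mm shell width (3 × 0.4), so it's in the infill interior.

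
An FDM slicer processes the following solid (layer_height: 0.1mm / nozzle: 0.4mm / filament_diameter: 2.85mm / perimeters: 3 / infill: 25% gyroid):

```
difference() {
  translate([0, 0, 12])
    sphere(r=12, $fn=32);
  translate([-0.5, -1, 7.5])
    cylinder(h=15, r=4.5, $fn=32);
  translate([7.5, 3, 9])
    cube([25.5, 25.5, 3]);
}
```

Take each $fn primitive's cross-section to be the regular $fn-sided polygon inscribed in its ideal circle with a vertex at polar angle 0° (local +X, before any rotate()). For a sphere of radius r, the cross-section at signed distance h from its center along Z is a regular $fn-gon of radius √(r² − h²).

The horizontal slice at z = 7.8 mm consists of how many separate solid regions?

At z = 7.8 mm: the sphere: section is a regular 32-gon, circumradius = √(r²−h²) = √(12²−4.2²) = 11.241; the cylinder at (-0.5, -1): section is a regular 32-gon, circumradius r=4.5; the cube at (7.5, 3) is absent (z outside [9, 12]); After the difference (first − rest): starting from the r=12 sphere, the r=4.5 cylinder at (-0.5, -1) lies wholly inside it (removes its full 63.21 mm² and its 28.23 mm outline becomes a hole wall) — 1 connected region with 1 hole. The result has 1 disconnected region.

1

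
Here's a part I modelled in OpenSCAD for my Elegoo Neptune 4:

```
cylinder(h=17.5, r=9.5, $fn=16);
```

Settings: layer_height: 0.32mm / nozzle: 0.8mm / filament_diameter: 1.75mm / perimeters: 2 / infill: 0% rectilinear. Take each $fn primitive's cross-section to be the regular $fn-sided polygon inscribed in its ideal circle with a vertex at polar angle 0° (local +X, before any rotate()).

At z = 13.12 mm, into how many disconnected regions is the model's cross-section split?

At z = 13.12 mm: the r=9.5 cylinder contributes a regular 16-gon of circumradius 9.5. The result has 1 disconnected region.

1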